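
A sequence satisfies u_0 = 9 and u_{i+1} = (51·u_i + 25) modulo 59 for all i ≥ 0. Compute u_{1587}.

We have u_0 = 9, u_1 = 12, u_2 = 47, u_3 = 3, u_4 = 1, u_5 = 17, u_6 = 7, u_7 = 28, u_8 = 37, u_9 = 24, u_{10} = 10, u_{11} = 4, u_{12} = 52, u_{13} = 22, u_{14} = 26, u_{15} = 53, u_{16} = 14, u_{17} = 31, u_{18} = 13, u_{19} = 39, u_{20} = 8, u_{21} = 20, u_{22} = 42, u_{23} = 43, u_{24} = 35, u_{25} = 40, u_{26} = 0, u_{27} = 25, u_{28} = 2, u_{29} = 9.
Since u_{29} = u_0 = 9, the sequence is periodic with period 29.
So u_{1587} = u_{0 + ((1587-0) mod 29)} = u_{21} = 20.

20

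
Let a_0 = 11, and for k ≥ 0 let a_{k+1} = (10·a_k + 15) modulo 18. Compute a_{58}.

17

Listing terms: a_0 = 11, a_1 = 17, a_2 = 5, a_3 = 11.
Since a_3 = a_0 = 11, the sequence is periodic with period 3.
(58 - 0) mod 3 = 1, so a_{58} = a_1 = 17.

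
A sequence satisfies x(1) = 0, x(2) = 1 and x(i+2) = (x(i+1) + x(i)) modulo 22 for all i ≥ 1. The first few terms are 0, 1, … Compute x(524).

13

We have x(1) = 0,  x(2) = 1,  x(3) = 1,  x(4) = 2,  x(5) = 3,  x(6) = 5,  x(7) = 8,  x(8) = 13,  x(9) = 21,  x(10) = 12,  x(11) = 11,  x(12) = 1,  x(13) = 12,  x(14) = 13,  x(15) = 3,  x(16) = 16,  x(17) = 19,  x(18) = 13,  x(19) = 10,  x(20) = 1,  x(21) = 11,  x(22) = 12,  x(23) = 1,  x(24) = 13,  x(25) = 14,  x(26) = 5,  x(27) = 19,  x(28) = 2,  x(29) = 21,  x(30) = 1,  x(31) = 0,  x(32) = 1.
Since (x(31), x(32)) = (x(1), x(2)) = (0, 1) (two consecutive terms determine the rest), the sequence is periodic with period 30.
So x(524) = x(1 + ((524-1) mod 30)) = x(14) = 13.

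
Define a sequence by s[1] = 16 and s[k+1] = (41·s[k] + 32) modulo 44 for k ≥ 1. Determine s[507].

Listing terms: s[1] = 16,  s[2] = 28,  s[3] = 36,  s[4] = 12,  s[5] = 40,  s[6] = 0,  s[7] = 32,  s[8] = 24,  s[9] = 4,  s[10] = 20,  s[11] = 16.
Since s[11] = s[1] = 16, the sequence is periodic with period 10.
(507 - 1) mod 10 = 6, so s[507] = s[7] = 32.

32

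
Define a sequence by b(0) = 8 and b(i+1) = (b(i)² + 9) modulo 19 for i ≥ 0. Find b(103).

Listing terms: b(0) = 8; b(1) = 16; b(2) = 18; b(3) = 10; b(4) = 14; b(5) = 15; b(6) = 6; b(7) = 7; b(8) = 1; b(9) = 10.
Since b(9) = b(3) = 10, the sequence is eventually periodic: after a pre-period of length 3 it cycles with period 6.
For i ≥ 3, b(i) depends only on (i - 3) mod 6. (103 - 3) mod 6 = 4, so b(103) = b(7) = 7.

7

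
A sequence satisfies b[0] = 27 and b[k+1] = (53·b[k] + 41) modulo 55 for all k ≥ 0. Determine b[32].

b[0] = 27, b[1] = 42, b[2] = 12, b[3] = 17, b[4] = 7, b[5] = 27.
The sequence repeats with period 5.
So b[32] = b[0 + ((32-0) mod 5)] = b[2] = 12.

12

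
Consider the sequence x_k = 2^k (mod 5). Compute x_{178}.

4

Listing terms: x_1 = 2,  x_2 = 4,  x_3 = 3,  x_4 = 1,  x_5 = 2.
Since x_5 = x_1 = 2, the sequence is periodic with period 4.
(178 - 1) mod 4 = 1, so x_{178} = x_2 = 4.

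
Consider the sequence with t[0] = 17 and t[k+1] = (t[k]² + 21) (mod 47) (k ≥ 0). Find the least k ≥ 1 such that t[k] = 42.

12

Listing terms: t[0] = 17, t[1] = 28, t[2] = 6, t[3] = 10, t[4] = 27, t[5] = 45, t[6] = 25, t[7] = 35, t[8] = 24, t[9] = 33, t[10] = 29, t[11] = 16, t[12] = 42, t[13] = 46, t[14] = 22, t[15] = 35.
Since t[15] = t[7] = 35, the sequence is eventually periodic: after a pre-period of length 7 it cycles with period 8.
The value 42 first appears (with k ≥ 1) at t[12].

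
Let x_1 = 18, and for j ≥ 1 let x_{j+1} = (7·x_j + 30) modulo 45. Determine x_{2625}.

We have x_1 = 18,  x_2 = 21,  x_3 = 42,  x_4 = 9,  x_5 = 3,  x_6 = 6,  x_7 = 27,  x_8 = 39,  x_9 = 33,  x_{10} = 36,  x_{11} = 12,  x_{12} = 24,  x_{13} = 18.
Since x_{13} = x_1 = 18, the sequence is periodic with period 12.
(2625 - 1) mod 12 = 8, so x_{2625} = x_9 = 33.

33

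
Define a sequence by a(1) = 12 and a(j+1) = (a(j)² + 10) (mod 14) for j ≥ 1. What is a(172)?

Computing terms: a(1) = 12; a(2) = 0; a(3) = 10; a(4) = 12.
The sequence repeats with period 3.
(172 - 1) mod 3 = 0, so a(172) = a(1) = 12.

12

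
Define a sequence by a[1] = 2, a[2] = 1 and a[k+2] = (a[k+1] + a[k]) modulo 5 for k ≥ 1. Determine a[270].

Listing terms: a[1] = 2, a[2] = 1, a[3] = 3, a[4] = 4, a[5] = 2, a[6] = 1.
The sequence repeats with period 4.
So a[270] = a[1 + ((270-1) mod 4)] = a[2] = 1.

1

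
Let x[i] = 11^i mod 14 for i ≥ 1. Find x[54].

x[1] = 11, x[2] = 9, x[3] = 1, x[4] = 11.
The sequence repeats with period 3.
So x[54] = x[1 + ((54-1) mod 3)] = x[3] = 1.

1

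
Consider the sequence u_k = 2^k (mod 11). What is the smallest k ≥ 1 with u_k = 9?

We have u_0 = 1, u_1 = 2, u_2 = 4, u_3 = 8, u_4 = 5, u_5 = 10, u_6 = 9, u_7 = 7, u_8 = 3, u_9 = 6, u_{10} = 1.
The sequence repeats with period 10.
The value 9 first appears (with k ≥ 1) at u_6.

6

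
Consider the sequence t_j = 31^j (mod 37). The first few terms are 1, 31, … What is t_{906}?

We have t_0 = 1,  t_1 = 31,  t_2 = 36,  t_3 = 6,  t_4 = 1.
Since t_4 = t_0 = 1, the sequence is periodic with period 4.
So t_{906} = t_{0 + ((906-0) mod 4)} = t_2 = 36.

36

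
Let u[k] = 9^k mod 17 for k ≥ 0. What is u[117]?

8

Listing terms: u[0] = 1,  u[1] = 9,  u[2] = 13,  u[3] = 15,  u[4] = 16,  u[5] = 8,  u[6] = 4,  u[7] = 2,  u[8] = 1.
Since u[8] = u[0] = 1, the sequence is periodic with period 8.
(117 - 0) mod 8 = 5, so u[117] = u[5] = 8.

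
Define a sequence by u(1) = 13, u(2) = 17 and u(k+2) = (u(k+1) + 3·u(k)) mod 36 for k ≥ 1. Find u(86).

We have u(1) = 13, u(2) = 17, u(3) = 20, u(4) = 35, u(5) = 23, u(6) = 20, u(7) = 17, u(8) = 5, u(9) = 20, u(10) = 35.
Since (u(9), u(10)) = (u(3), u(4)) = (20, 35) (two consecutive terms determine the rest), the sequence is eventually periodic: after a pre-period of length 2 it cycles with period 6.
For k ≥ 3, u(k) depends only on (k - 3) mod 6. (86 - 3) mod 6 = 5, so u(86) = u(8) = 5.

5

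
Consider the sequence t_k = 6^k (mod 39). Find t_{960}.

Listing terms: t_1 = 6,  t_2 = 36,  t_3 = 21,  t_4 = 9,  t_5 = 15,  t_6 = 12,  t_7 = 33,  t_8 = 3,  t_9 = 18,  t_{10} = 30,  t_{11} = 24,  t_{12} = 27,  t_{13} = 6.
Since t_{13} = t_1 = 6, the sequence is periodic with period 12.
So t_{960} = t_{1 + ((960-1) mod 12)} = t_{12} = 27.

27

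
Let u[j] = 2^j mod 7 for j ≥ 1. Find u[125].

4

u[1] = 2; u[2] = 4; u[3] = 1; u[4] = 2.
Since u[4] = u[1] = 2, the sequence is periodic with period 3.
So u[125] = u[1 + ((125-1) mod 3)] = u[2] = 4.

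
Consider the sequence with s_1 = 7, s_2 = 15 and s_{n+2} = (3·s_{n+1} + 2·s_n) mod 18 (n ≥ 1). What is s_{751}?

Listing terms: s_1 = 7, s_2 = 15, s_3 = 5, s_4 = 9, s_5 = 1, s_6 = 3, s_7 = 11, s_8 = 3, s_9 = 13, s_{10} = 9, s_{11} = 17, s_{12} = 15, s_{13} = 7, s_{14} = 15.
Since (s_{13}, s_{14}) = (s_1, s_2) = (7, 15) (two consecutive terms determine the rest), the sequence is periodic with period 12.
So s_{751} = s_{1 + ((751-1) mod 12)} = s_7 = 11.

11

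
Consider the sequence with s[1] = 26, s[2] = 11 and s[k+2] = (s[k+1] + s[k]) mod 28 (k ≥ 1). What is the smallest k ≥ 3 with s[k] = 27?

20

We have s[1] = 26, s[2] = 11, s[3] = 9, s[4] = 20, s[5] = 1, s[6] = 21, s[7] = 22, s[8] = 15, s[9] = 9, s[10] = 24, s[11] = 5, s[12] = 1, s[13] = 6, s[14] = 7, s[15] = 13, s[16] = 20, s[17] = 5, s[18] = 25, s[19] = 2, s[20] = 27, s[21] = 1, s[22] = 0, s[23] = 1, s[24] = 1, s[25] = 2, s[26] = 3, s[27] = 5, s[28] = 8, s[29] = 13, s[30] = 21, s[31] = 6, s[32] = 27, s[33] = 5, s[34] = 4, s[35] = 9, s[36] = 13, s[37] = 22, s[38] = 7, s[39] = 1, s[40] = 8, s[41] = 9, s[42] = 17, s[43] = 26, s[44] = 15, s[45] = 13, s[46] = 0, s[47] = 13, s[48] = 13, s[49] = 26, s[50] = 11.
The sequence repeats with period 48.
The value 27 first appears (with k ≥ 3) at s[20].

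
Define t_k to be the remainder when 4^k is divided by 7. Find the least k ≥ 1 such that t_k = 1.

3

Listing terms: t_0 = 1; t_1 = 4; t_2 = 2; t_3 = 1.
Since t_3 = t_0 = 1, the sequence is periodic with period 3.
The value 1 next appears (with k ≥ 1) at t_3.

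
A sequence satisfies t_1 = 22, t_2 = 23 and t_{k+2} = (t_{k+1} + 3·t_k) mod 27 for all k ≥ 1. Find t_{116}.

We have t_1 = 22; t_2 = 23; t_3 = 8; t_4 = 23; t_5 = 20; t_6 = 8; t_7 = 14; t_8 = 11; t_9 = 26; t_{10} = 5; t_{11} = 2; t_{12} = 17; t_{13} = 23; t_{14} = 20.
Since (t_{13}, t_{14}) = (t_4, t_5) = (23, 20) (two consecutive terms determine the rest), the sequence is eventually periodic: after a pre-period of length 3 it cycles with period 9.
For k ≥ 4, t_k depends only on (k - 4) mod 9. (116 - 4) mod 9 = 4, so t_{116} = t_8 = 11.

11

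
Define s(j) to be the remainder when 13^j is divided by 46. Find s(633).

29

s(0) = 1,  s(1) = 13,  s(2) = 31,  s(3) = 35,  s(4) = 41,  s(5) = 27,  s(6) = 29,  s(7) = 9,  s(8) = 25,  s(9) = 3,  s(10) = 39,  s(11) = 1.
The sequence repeats with period 11.
So s(633) = s(0 + ((633-0) mod 11)) = s(6) = 29.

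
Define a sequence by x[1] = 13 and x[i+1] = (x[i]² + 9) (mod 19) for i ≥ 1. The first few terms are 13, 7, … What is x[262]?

We have x[1] = 13,  x[2] = 7,  x[3] = 1,  x[4] = 10,  x[5] = 14,  x[6] = 15,  x[7] = 6,  x[8] = 7.
Since x[8] = x[2] = 7, the sequence is eventually periodic: after a pre-period of length 1 it cycles with period 6.
For i ≥ 2, x[i] depends only on (i - 2) mod 6. (262 - 2) mod 6 = 2, so x[262] = x[4] = 10.

10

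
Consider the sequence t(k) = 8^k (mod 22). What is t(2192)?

20

t(1) = 8; t(2) = 20; t(3) = 6; t(4) = 4; t(5) = 10; t(6) = 14; t(7) = 2; t(8) = 16; t(9) = 18; t(10) = 12; t(11) = 8.
Since t(11) = t(1) = 8, the sequence is periodic with period 10.
So t(2192) = t(1 + ((2192-1) mod 10)) = t(2) = 20.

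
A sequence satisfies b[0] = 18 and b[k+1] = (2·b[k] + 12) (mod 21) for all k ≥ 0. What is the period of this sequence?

Computing terms: b[0] = 18; b[1] = 6; b[2] = 3; b[3] = 18.
The sequence repeats with period 3.

3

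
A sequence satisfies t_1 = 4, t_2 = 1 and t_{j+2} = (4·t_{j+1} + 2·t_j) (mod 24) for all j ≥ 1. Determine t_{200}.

16

We have t_1 = 4,  t_2 = 1,  t_3 = 12,  t_4 = 2,  t_5 = 8,  t_6 = 12,  t_7 = 16,  t_8 = 16,  t_9 = 0,  t_{10} = 8,  t_{11} = 8,  t_{12} = 0,  t_{13} = 16,  t_{14} = 16.
Since (t_{13}, t_{14}) = (t_7, t_8) = (16, 16) (two consecutive terms determine the rest), the sequence is eventually periodic: after a pre-period of length 6 it cycles with period 6.
For j ≥ 7, t_j depends only on (j - 7) mod 6. (200 - 7) mod 6 = 1, so t_{200} = t_8 = 16.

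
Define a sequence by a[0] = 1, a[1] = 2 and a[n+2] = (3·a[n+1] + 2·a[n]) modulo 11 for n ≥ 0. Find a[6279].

Listing terms: a[0] = 1,  a[1] = 2,  a[2] = 8,  a[3] = 6,  a[4] = 1,  a[5] = 4,  a[6] = 3,  a[7] = 6,  a[8] = 2,  a[9] = 7,  a[10] = 3,  a[11] = 1,  a[12] = 9,  a[13] = 7,  a[14] = 6,  a[15] = 10,  a[16] = 9,  a[17] = 3,  a[18] = 5,  a[19] = 10,  a[20] = 7,  a[21] = 8,  a[22] = 5,  a[23] = 9,  a[24] = 4,  a[25] = 8,  a[26] = 10,  a[27] = 2,  a[28] = 4,  a[29] = 5,  a[30] = 1,  a[31] = 2.
The sequence repeats with period 30.
So a[6279] = a[0 + ((6279-0) mod 30)] = a[9] = 7.

7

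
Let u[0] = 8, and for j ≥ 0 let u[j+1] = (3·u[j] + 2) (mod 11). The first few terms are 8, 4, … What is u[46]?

Listing terms: u[0] = 8; u[1] = 4; u[2] = 3; u[3] = 0; u[4] = 2; u[5] = 8.
Since u[5] = u[0] = 8, the sequence is periodic with period 5.
So u[46] = u[0 + ((46-0) mod 5)] = u[1] = 4.

4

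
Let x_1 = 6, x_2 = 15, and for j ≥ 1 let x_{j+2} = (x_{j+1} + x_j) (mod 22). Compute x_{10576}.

Listing terms: x_1 = 6, x_2 = 15, x_3 = 21, x_4 = 14, x_5 = 13, x_6 = 5, x_7 = 18, x_8 = 1, x_9 = 19, x_{10} = 20, x_{11} = 17, x_{12} = 15, x_{13} = 10, x_{14} = 3, x_{15} = 13, x_{16} = 16, x_{17} = 7, x_{18} = 1, x_{19} = 8, x_{20} = 9, x_{21} = 17, x_{22} = 4, x_{23} = 21, x_{24} = 3, x_{25} = 2, x_{26} = 5, x_{27} = 7, x_{28} = 12, x_{29} = 19, x_{30} = 9, x_{31} = 6, x_{32} = 15.
The sequence repeats with period 30.
So x_{10576} = x_{1 + ((10576-1) mod 30)} = x_{16} = 16.

16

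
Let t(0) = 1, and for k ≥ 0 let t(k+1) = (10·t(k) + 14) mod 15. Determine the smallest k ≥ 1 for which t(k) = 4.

3

We have t(0) = 1, t(1) = 9, t(2) = 14, t(3) = 4, t(4) = 9.
Since t(4) = t(1) = 9, the sequence is eventually periodic: after a pre-period of length 1 it cycles with period 3.
The value 4 first appears (with k ≥ 1) at t(3).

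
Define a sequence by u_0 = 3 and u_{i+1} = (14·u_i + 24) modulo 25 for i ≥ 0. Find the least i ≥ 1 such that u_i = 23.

2

Listing terms: u_0 = 3,  u_1 = 16,  u_2 = 23,  u_3 = 21,  u_4 = 18,  u_5 = 1,  u_6 = 13,  u_7 = 6,  u_8 = 8,  u_9 = 11,  u_{10} = 3.
The sequence repeats with period 10.
The value 23 first appears (with i ≥ 1) at u_2.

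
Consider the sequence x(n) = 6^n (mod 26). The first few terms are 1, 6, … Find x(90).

x(0) = 1, x(1) = 6, x(2) = 10, x(3) = 8, x(4) = 22, x(5) = 2, x(6) = 12, x(7) = 20, x(8) = 16, x(9) = 18, x(10) = 4, x(11) = 24, x(12) = 14, x(13) = 6.
Since x(13) = x(1) = 6, the sequence is eventually periodic: after a pre-period of length 1 it cycles with period 12.
For n ≥ 1, x(n) depends only on (n - 1) mod 12. (90 - 1) mod 12 = 5, so x(90) = x(6) = 12.

12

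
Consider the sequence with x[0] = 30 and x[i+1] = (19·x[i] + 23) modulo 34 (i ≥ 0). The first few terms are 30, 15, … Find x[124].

26

We have x[0] = 30; x[1] = 15; x[2] = 2; x[3] = 27; x[4] = 26; x[5] = 7; x[6] = 20; x[7] = 29; x[8] = 30.
Since x[8] = x[0] = 30, the sequence is periodic with period 8.
So x[124] = x[0 + ((124-0) mod 8)] = x[4] = 26.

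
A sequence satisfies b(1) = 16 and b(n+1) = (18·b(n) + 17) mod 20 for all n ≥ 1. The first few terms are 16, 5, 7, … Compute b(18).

We have b(1) = 16,  b(2) = 5,  b(3) = 7,  b(4) = 3,  b(5) = 11,  b(6) = 15,  b(7) = 7.
Since b(7) = b(3) = 7, the sequence is eventually periodic: after a pre-period of length 2 it cycles with period 4.
For n ≥ 3, b(n) depends only on (n - 3) mod 4. (18 - 3) mod 4 = 3, so b(18) = b(6) = 15.

15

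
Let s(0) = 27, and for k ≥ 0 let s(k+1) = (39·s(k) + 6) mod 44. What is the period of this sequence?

s(0) = 27, s(1) = 3, s(2) = 35, s(3) = 7, s(4) = 15, s(5) = 19, s(6) = 43, s(7) = 11, s(8) = 39, s(9) = 31, s(10) = 27.
Since s(10) = s(0) = 27, the sequence is periodic with period 10.

10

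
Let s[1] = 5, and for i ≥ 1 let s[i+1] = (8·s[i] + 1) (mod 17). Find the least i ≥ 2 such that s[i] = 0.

6

We have s[1] = 5, s[2] = 7, s[3] = 6, s[4] = 15, s[5] = 2, s[6] = 0, s[7] = 1, s[8] = 9, s[9] = 5.
The sequence repeats with period 8.
The value 0 first appears (with i ≥ 2) at s[6].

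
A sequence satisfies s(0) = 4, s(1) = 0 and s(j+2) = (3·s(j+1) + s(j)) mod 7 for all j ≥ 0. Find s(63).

2

We have s(0) = 4,  s(1) = 0,  s(2) = 4,  s(3) = 5,  s(4) = 5,  s(5) = 6,  s(6) = 2,  s(7) = 5,  s(8) = 3,  s(9) = 0,  s(10) = 3,  s(11) = 2,  s(12) = 2,  s(13) = 1,  s(14) = 5,  s(15) = 2,  s(16) = 4,  s(17) = 0.
The sequence repeats with period 16.
(63 - 0) mod 16 = 15, so s(63) = s(15) = 2.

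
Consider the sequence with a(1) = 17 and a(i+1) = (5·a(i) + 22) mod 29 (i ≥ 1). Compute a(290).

12

We have a(1) = 17, a(2) = 20, a(3) = 6, a(4) = 23, a(5) = 21, a(6) = 11, a(7) = 19, a(8) = 1, a(9) = 27, a(10) = 12, a(11) = 24, a(12) = 26, a(13) = 7, a(14) = 28, a(15) = 17.
Since a(15) = a(1) = 17, the sequence is periodic with period 14.
(290 - 1) mod 14 = 9, so a(290) = a(10) = 12.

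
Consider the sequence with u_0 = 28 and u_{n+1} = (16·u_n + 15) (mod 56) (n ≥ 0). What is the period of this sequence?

Listing terms: u_0 = 28, u_1 = 15, u_2 = 31, u_3 = 7, u_4 = 15.
Since u_4 = u_1 = 15, the sequence is eventually periodic: after a pre-period of length 1 it cycles with period 3.

3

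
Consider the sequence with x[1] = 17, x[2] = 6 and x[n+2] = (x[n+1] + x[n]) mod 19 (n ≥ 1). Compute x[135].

5

Listing terms: x[1] = 17,  x[2] = 6,  x[3] = 4,  x[4] = 10,  x[5] = 14,  x[6] = 5,  x[7] = 0,  x[8] = 5,  x[9] = 5,  x[10] = 10,  x[11] = 15,  x[12] = 6,  x[13] = 2,  x[14] = 8,  x[15] = 10,  x[16] = 18,  x[17] = 9,  x[18] = 8,  x[19] = 17,  x[20] = 6.
The sequence repeats with period 18.
(135 - 1) mod 18 = 8, so x[135] = x[9] = 5.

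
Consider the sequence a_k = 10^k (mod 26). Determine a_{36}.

Computing terms: a_0 = 1,  a_1 = 10,  a_2 = 22,  a_3 = 12,  a_4 = 16,  a_5 = 4,  a_6 = 14,  a_7 = 10.
Since a_7 = a_1 = 10, the sequence is eventually periodic: after a pre-period of length 1 it cycles with period 6.
For k ≥ 1, a_k depends only on (k - 1) mod 6. (36 - 1) mod 6 = 5, so a_{36} = a_6 = 14.

14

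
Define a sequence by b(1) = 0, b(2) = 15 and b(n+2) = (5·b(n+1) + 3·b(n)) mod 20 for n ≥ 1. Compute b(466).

b(1) = 0, b(2) = 15, b(3) = 15, b(4) = 0, b(5) = 5, b(6) = 5, b(7) = 0, b(8) = 15.
The sequence repeats with period 6.
(466 - 1) mod 6 = 3, so b(466) = b(4) = 0.

0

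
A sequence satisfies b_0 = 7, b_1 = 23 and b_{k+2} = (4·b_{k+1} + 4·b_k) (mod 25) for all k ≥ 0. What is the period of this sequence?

15

Computing terms: b_0 = 7,  b_1 = 23,  b_2 = 20,  b_3 = 22,  b_4 = 18,  b_5 = 10,  b_6 = 12,  b_7 = 13,  b_8 = 0,  b_9 = 2,  b_{10} = 8,  b_{11} = 15,  b_{12} = 17,  b_{13} = 3,  b_{14} = 5,  b_{15} = 7,  b_{16} = 23.
The sequence repeats with period 15.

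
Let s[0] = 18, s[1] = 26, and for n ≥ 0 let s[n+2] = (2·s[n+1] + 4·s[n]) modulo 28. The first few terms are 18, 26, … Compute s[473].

4

Listing terms: s[0] = 18, s[1] = 26, s[2] = 12, s[3] = 16, s[4] = 24, s[5] = 0, s[6] = 12, s[7] = 24, s[8] = 12, s[9] = 8, s[10] = 8, s[11] = 20, s[12] = 16, s[13] = 0, s[14] = 8, s[15] = 16, s[16] = 8, s[17] = 24, s[18] = 24, s[19] = 4, s[20] = 20, s[21] = 0, s[22] = 24, s[23] = 20, s[24] = 24, s[25] = 16, s[26] = 16, s[27] = 12, s[28] = 4, s[29] = 0, s[30] = 16, s[31] = 4, s[32] = 16, s[33] = 20, s[34] = 20, s[35] = 8, s[36] = 12, s[37] = 0, s[38] = 20, s[39] = 12, s[40] = 20, s[41] = 4, s[42] = 4, s[43] = 24, s[44] = 8, s[45] = 0, s[46] = 4, s[47] = 8, s[48] = 4, s[49] = 12, s[50] = 12, s[51] = 16.
Since (s[50], s[51]) = (s[2], s[3]) = (12, 16) (two consecutive terms determine the rest), the sequence is eventually periodic: after a pre-period of length 2 it cycles with period 48.
For n ≥ 2, s[n] depends only on (n - 2) mod 48. (473 - 2) mod 48 = 39, so s[473] = s[41] = 4.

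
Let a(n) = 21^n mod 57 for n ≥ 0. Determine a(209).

15

a(0) = 1, a(1) = 21, a(2) = 42, a(3) = 27, a(4) = 54, a(5) = 51, a(6) = 45, a(7) = 33, a(8) = 9, a(9) = 18, a(10) = 36, a(11) = 15, a(12) = 30, a(13) = 3, a(14) = 6, a(15) = 12, a(16) = 24, a(17) = 48, a(18) = 39, a(19) = 21.
Since a(19) = a(1) = 21, the sequence is eventually periodic: after a pre-period of length 1 it cycles with period 18.
For n ≥ 1, a(n) depends only on (n - 1) mod 18. (209 - 1) mod 18 = 10, so a(209) = a(11) = 15.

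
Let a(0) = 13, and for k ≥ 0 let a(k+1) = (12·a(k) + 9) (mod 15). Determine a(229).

0

a(0) = 13, a(1) = 0, a(2) = 9, a(3) = 12, a(4) = 3, a(5) = 0.
Since a(5) = a(1) = 0, the sequence is eventually periodic: after a pre-period of length 1 it cycles with period 4.
For k ≥ 1, a(k) depends only on (k - 1) mod 4. (229 - 1) mod 4 = 0, so a(229) = a(1) = 0.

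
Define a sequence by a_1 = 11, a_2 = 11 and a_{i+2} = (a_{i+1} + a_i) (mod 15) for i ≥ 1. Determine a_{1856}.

12

a_1 = 11; a_2 = 11; a_3 = 7; a_4 = 3; a_5 = 10; a_6 = 13; a_7 = 8; a_8 = 6; a_9 = 14; a_{10} = 5; a_{11} = 4; a_{12} = 9; a_{13} = 13; a_{14} = 7; a_{15} = 5; a_{16} = 12; a_{17} = 2; a_{18} = 14; a_{19} = 1; a_{20} = 0; a_{21} = 1; a_{22} = 1; a_{23} = 2; a_{24} = 3; a_{25} = 5; a_{26} = 8; a_{27} = 13; a_{28} = 6; a_{29} = 4; a_{30} = 10; a_{31} = 14; a_{32} = 9; a_{33} = 8; a_{34} = 2; a_{35} = 10; a_{36} = 12; a_{37} = 7; a_{38} = 4; a_{39} = 11; a_{40} = 0; a_{41} = 11; a_{42} = 11.
The sequence repeats with period 40.
(1856 - 1) mod 40 = 15, so a_{1856} = a_{16} = 12.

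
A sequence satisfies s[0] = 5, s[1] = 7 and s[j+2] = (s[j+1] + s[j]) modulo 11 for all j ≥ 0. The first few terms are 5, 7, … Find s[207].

10

Listing terms: s[0] = 5; s[1] = 7; s[2] = 1; s[3] = 8; s[4] = 9; s[5] = 6; s[6] = 4; s[7] = 10; s[8] = 3; s[9] = 2; s[10] = 5; s[11] = 7.
Since (s[10], s[11]) = (s[0], s[1]) = (5, 7) (two consecutive terms determine the rest), the sequence is periodic with period 10.
So s[207] = s[0 + ((207-0) mod 10)] = s[7] = 10.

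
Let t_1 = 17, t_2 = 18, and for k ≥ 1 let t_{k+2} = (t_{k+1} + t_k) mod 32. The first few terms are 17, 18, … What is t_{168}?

17

Computing terms: t_1 = 17,  t_2 = 18,  t_3 = 3,  t_4 = 21,  t_5 = 24,  t_6 = 13,  t_7 = 5,  t_8 = 18,  t_9 = 23,  t_{10} = 9,  t_{11} = 0,  t_{12} = 9,  t_{13} = 9,  t_{14} = 18,  t_{15} = 27,  t_{16} = 13,  t_{17} = 8,  t_{18} = 21,  t_{19} = 29,  t_{20} = 18,  t_{21} = 15,  t_{22} = 1,  t_{23} = 16,  t_{24} = 17,  t_{25} = 1,  t_{26} = 18,  t_{27} = 19,  t_{28} = 5,  t_{29} = 24,  t_{30} = 29,  t_{31} = 21,  t_{32} = 18,  t_{33} = 7,  t_{34} = 25,  t_{35} = 0,  t_{36} = 25,  t_{37} = 25,  t_{38} = 18,  t_{39} = 11,  t_{40} = 29,  t_{41} = 8,  t_{42} = 5,  t_{43} = 13,  t_{44} = 18,  t_{45} = 31,  t_{46} = 17,  t_{47} = 16,  t_{48} = 1,  t_{49} = 17,  t_{50} = 18.
Since (t_{49}, t_{50}) = (t_1, t_2) = (17, 18) (two consecutive terms determine the rest), the sequence is periodic with period 48.
(168 - 1) mod 48 = 23, so t_{168} = t_{24} = 17.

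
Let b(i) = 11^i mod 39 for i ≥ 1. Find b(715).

Listing terms: b(1) = 11; b(2) = 4; b(3) = 5; b(4) = 16; b(5) = 20; b(6) = 25; b(7) = 2; b(8) = 22; b(9) = 8; b(10) = 10; b(11) = 32; b(12) = 1; b(13) = 11.
Since b(13) = b(1) = 11, the sequence is periodic with period 12.
(715 - 1) mod 12 = 6, so b(715) = b(7) = 2.

2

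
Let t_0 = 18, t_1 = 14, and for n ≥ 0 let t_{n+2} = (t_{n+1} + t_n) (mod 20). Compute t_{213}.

We have t_0 = 18,  t_1 = 14,  t_2 = 12,  t_3 = 6,  t_4 = 18,  t_5 = 4,  t_6 = 2,  t_7 = 6,  t_8 = 8,  t_9 = 14,  t_{10} = 2,  t_{11} = 16,  t_{12} = 18,  t_{13} = 14.
Since (t_{12}, t_{13}) = (t_0, t_1) = (18, 14) (two consecutive terms determine the rest), the sequence is periodic with period 12.
(213 - 0) mod 12 = 9, so t_{213} = t_9 = 14.

14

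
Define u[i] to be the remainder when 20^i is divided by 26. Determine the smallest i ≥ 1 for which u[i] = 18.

3

Computing terms: u[0] = 1; u[1] = 20; u[2] = 10; u[3] = 18; u[4] = 22; u[5] = 24; u[6] = 12; u[7] = 6; u[8] = 16; u[9] = 8; u[10] = 4; u[11] = 2; u[12] = 14; u[13] = 20.
Since u[13] = u[1] = 20, the sequence is eventually periodic: after a pre-period of length 1 it cycles with period 12.
The value 18 first appears (with i ≥ 1) at u[3].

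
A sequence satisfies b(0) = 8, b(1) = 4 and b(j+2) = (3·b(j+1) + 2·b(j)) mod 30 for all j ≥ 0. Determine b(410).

28

Computing terms: b(0) = 8,  b(1) = 4,  b(2) = 28,  b(3) = 2,  b(4) = 2,  b(5) = 10,  b(6) = 4,  b(7) = 2,  b(8) = 14,  b(9) = 16,  b(10) = 16,  b(11) = 20,  b(12) = 2,  b(13) = 16,  b(14) = 22,  b(15) = 8,  b(16) = 8,  b(17) = 10,  b(18) = 16,  b(19) = 8,  b(20) = 26,  b(21) = 4,  b(22) = 4,  b(23) = 20,  b(24) = 8,  b(25) = 4.
Since (b(24), b(25)) = (b(0), b(1)) = (8, 4) (two consecutive terms determine the rest), the sequence is periodic with period 24.
(410 - 0) mod 24 = 2, so b(410) = b(2) = 28.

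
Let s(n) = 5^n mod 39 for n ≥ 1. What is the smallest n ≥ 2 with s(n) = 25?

2

We have s(1) = 5,  s(2) = 25,  s(3) = 8,  s(4) = 1,  s(5) = 5.
The sequence repeats with period 4.
The value 25 first appears (with n ≥ 2) at s(2).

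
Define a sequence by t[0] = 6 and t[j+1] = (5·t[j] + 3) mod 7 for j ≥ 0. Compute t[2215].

Listing terms: t[0] = 6,  t[1] = 5,  t[2] = 0,  t[3] = 3,  t[4] = 4,  t[5] = 2,  t[6] = 6.
The sequence repeats with period 6.
(2215 - 0) mod 6 = 1, so t[2215] = t[1] = 5.

5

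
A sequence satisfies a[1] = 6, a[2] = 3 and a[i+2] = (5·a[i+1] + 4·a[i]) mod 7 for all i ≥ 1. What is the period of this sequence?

a[1] = 6; a[2] = 3; a[3] = 4; a[4] = 4; a[5] = 1; a[6] = 0; a[7] = 4; a[8] = 6; a[9] = 4; a[10] = 2; a[11] = 5; a[12] = 5; a[13] = 3; a[14] = 0; a[15] = 5; a[16] = 4; a[17] = 5; a[18] = 6; a[19] = 1; a[20] = 1; a[21] = 2; a[22] = 0; a[23] = 1; a[24] = 5; a[25] = 1; a[26] = 4; a[27] = 3; a[28] = 3; a[29] = 6; a[30] = 0; a[31] = 3; a[32] = 1; a[33] = 3; a[34] = 5; a[35] = 2; a[36] = 2; a[37] = 4; a[38] = 0; a[39] = 2; a[40] = 3; a[41] = 2; a[42] = 1; a[43] = 6; a[44] = 6; a[45] = 5; a[46] = 0; a[47] = 6; a[48] = 2; a[49] = 6; a[50] = 3.
Since (a[49], a[50]) = (a[1], a[2]) = (6, 3) (two consecutive terms determine the rest), the sequence is periodic with period 48.

48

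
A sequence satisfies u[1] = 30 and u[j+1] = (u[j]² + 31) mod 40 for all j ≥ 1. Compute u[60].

7

We have u[1] = 30,  u[2] = 11,  u[3] = 32,  u[4] = 15,  u[5] = 16,  u[6] = 7,  u[7] = 0,  u[8] = 31,  u[9] = 32.
Since u[9] = u[3] = 32, the sequence is eventually periodic: after a pre-period of length 2 it cycles with period 6.
For j ≥ 3, u[j] depends only on (j - 3) mod 6. (60 - 3) mod 6 = 3, so u[60] = u[6] = 7.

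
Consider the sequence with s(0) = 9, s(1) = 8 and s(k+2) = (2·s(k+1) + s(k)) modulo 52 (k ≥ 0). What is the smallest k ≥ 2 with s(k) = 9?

24

Listing terms: s(0) = 9; s(1) = 8; s(2) = 25; s(3) = 6; s(4) = 37; s(5) = 28; s(6) = 41; s(7) = 6; s(8) = 1; s(9) = 8; s(10) = 17; s(11) = 42; s(12) = 49; s(13) = 36; s(14) = 17; s(15) = 18; s(16) = 1; s(17) = 20; s(18) = 41; s(19) = 50; s(20) = 37; s(21) = 20; s(22) = 25; s(23) = 18; s(24) = 9; s(25) = 36; s(26) = 29; s(27) = 42; s(28) = 9; s(29) = 8.
The sequence repeats with period 28.
The value 9 first appears (with k ≥ 2) at s(24).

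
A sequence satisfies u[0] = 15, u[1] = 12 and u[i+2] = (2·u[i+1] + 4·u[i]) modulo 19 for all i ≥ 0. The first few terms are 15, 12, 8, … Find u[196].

6

We have u[0] = 15; u[1] = 12; u[2] = 8; u[3] = 7; u[4] = 8; u[5] = 6; u[6] = 6; u[7] = 17; u[8] = 1; u[9] = 13; u[10] = 11; u[11] = 17; u[12] = 2; u[13] = 15; u[14] = 0; u[15] = 3; u[16] = 6; u[17] = 5; u[18] = 15; u[19] = 12.
Since (u[18], u[19]) = (u[0], u[1]) = (15, 12) (two consecutive terms determine the rest), the sequence is periodic with period 18.
(196 - 0) mod 18 = 16, so u[196] = u[16] = 6.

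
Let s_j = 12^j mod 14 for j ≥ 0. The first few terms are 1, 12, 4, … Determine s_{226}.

s_0 = 1; s_1 = 12; s_2 = 4; s_3 = 6; s_4 = 2; s_5 = 10; s_6 = 8; s_7 = 12.
Since s_7 = s_1 = 12, the sequence is eventually periodic: after a pre-period of length 1 it cycles with period 6.
For j ≥ 1, s_j depends only on (j - 1) mod 6. (226 - 1) mod 6 = 3, so s_{226} = s_4 = 2.

2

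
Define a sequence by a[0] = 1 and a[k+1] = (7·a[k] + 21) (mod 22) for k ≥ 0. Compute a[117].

We have a[0] = 1,  a[1] = 6,  a[2] = 19,  a[3] = 0,  a[4] = 21,  a[5] = 14,  a[6] = 9,  a[7] = 18,  a[8] = 15,  a[9] = 16,  a[10] = 1.
The sequence repeats with period 10.
So a[117] = a[0 + ((117-0) mod 10)] = a[7] = 18.

18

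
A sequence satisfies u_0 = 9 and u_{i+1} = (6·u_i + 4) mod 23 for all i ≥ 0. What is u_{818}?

u_0 = 9; u_1 = 12; u_2 = 7; u_3 = 0; u_4 = 4; u_5 = 5; u_6 = 11; u_7 = 1; u_8 = 10; u_9 = 18; u_{10} = 20; u_{11} = 9.
The sequence repeats with period 11.
So u_{818} = u_{0 + ((818-0) mod 11)} = u_4 = 4.

4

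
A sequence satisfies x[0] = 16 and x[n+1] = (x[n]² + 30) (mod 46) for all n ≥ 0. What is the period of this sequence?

x[0] = 16; x[1] = 10; x[2] = 38; x[3] = 2; x[4] = 34; x[5] = 36; x[6] = 38.
Since x[6] = x[2] = 38, the sequence is eventually periodic: after a pre-period of length 2 it cycles with period 4.

4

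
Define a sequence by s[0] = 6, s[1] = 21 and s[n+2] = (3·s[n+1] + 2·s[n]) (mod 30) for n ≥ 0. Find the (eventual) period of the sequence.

s[0] = 6; s[1] = 21; s[2] = 15; s[3] = 27; s[4] = 21; s[5] = 27; s[6] = 3; s[7] = 3; s[8] = 15; s[9] = 21; s[10] = 3; s[11] = 21; s[12] = 9; s[13] = 9; s[14] = 15; s[15] = 3; s[16] = 9; s[17] = 3; s[18] = 27; s[19] = 27; s[20] = 15; s[21] = 9; s[22] = 27; s[23] = 9; s[24] = 21; s[25] = 21; s[26] = 15.
Since (s[25], s[26]) = (s[1], s[2]) = (21, 15) (two consecutive terms determine the rest), the sequence is eventually periodic: after a pre-period of length 1 it cycles with period 24.

24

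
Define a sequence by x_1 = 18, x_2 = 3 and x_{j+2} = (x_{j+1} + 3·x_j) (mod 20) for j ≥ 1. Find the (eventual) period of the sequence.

x_1 = 18,  x_2 = 3,  x_3 = 17,  x_4 = 6,  x_5 = 17,  x_6 = 15,  x_7 = 6,  x_8 = 11,  x_9 = 9,  x_{10} = 2,  x_{11} = 9,  x_{12} = 15,  x_{13} = 2,  x_{14} = 7,  x_{15} = 13,  x_{16} = 14,  x_{17} = 13,  x_{18} = 15,  x_{19} = 14,  x_{20} = 19,  x_{21} = 1,  x_{22} = 18,  x_{23} = 1,  x_{24} = 15,  x_{25} = 18,  x_{26} = 3.
The sequence repeats with period 24.

24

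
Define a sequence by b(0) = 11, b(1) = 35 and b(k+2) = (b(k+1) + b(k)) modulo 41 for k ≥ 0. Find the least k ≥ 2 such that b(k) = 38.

25

Listing terms: b(0) = 11; b(1) = 35; b(2) = 5; b(3) = 40; b(4) = 4; b(5) = 3; b(6) = 7; b(7) = 10; b(8) = 17; b(9) = 27; b(10) = 3; b(11) = 30; b(12) = 33; b(13) = 22; b(14) = 14; b(15) = 36; b(16) = 9; b(17) = 4; b(18) = 13; b(19) = 17; b(20) = 30; b(21) = 6; b(22) = 36; b(23) = 1; b(24) = 37; b(25) = 38; b(26) = 34; b(27) = 31; b(28) = 24; b(29) = 14; b(30) = 38; b(31) = 11; b(32) = 8; b(33) = 19; b(34) = 27; b(35) = 5; b(36) = 32; b(37) = 37; b(38) = 28; b(39) = 24; b(40) = 11; b(41) = 35.
Since (b(40), b(41)) = (b(0), b(1)) = (11, 35) (two consecutive terms determine the rest), the sequence is periodic with period 40.
The value 38 first appears (with k ≥ 2) at b(25).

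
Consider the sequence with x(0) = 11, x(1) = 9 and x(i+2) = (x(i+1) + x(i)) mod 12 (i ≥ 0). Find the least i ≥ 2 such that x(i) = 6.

5

x(0) = 11; x(1) = 9; x(2) = 8; x(3) = 5; x(4) = 1; x(5) = 6; x(6) = 7; x(7) = 1; x(8) = 8; x(9) = 9; x(10) = 5; x(11) = 2; x(12) = 7; x(13) = 9; x(14) = 4; x(15) = 1; x(16) = 5; x(17) = 6; x(18) = 11; x(19) = 5; x(20) = 4; x(21) = 9; x(22) = 1; x(23) = 10; x(24) = 11; x(25) = 9.
The sequence repeats with period 24.
The value 6 first appears (with i ≥ 2) at x(5).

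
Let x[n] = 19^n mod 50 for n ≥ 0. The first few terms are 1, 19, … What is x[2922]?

Computing terms: x[0] = 1; x[1] = 19; x[2] = 11; x[3] = 9; x[4] = 21; x[5] = 49; x[6] = 31; x[7] = 39; x[8] = 41; x[9] = 29; x[10] = 1.
Since x[10] = x[0] = 1, the sequence is periodic with period 10.
(2922 - 0) mod 10 = 2, so x[2922] = x[2] = 11.

11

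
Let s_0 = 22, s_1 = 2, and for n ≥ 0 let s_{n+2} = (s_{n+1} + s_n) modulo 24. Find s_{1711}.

10

We have s_0 = 22; s_1 = 2; s_2 = 0; s_3 = 2; s_4 = 2; s_5 = 4; s_6 = 6; s_7 = 10; s_8 = 16; s_9 = 2; s_{10} = 18; s_{11} = 20; s_{12} = 14; s_{13} = 10; s_{14} = 0; s_{15} = 10; s_{16} = 10; s_{17} = 20; s_{18} = 6; s_{19} = 2; s_{20} = 8; s_{21} = 10; s_{22} = 18; s_{23} = 4; s_{24} = 22; s_{25} = 2.
Since (s_{24}, s_{25}) = (s_0, s_1) = (22, 2) (two consecutive terms determine the rest), the sequence is periodic with period 24.
(1711 - 0) mod 24 = 7, so s_{1711} = s_7 = 10.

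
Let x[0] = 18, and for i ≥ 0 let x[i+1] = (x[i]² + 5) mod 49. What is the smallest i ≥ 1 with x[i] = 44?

Computing terms: x[0] = 18,  x[1] = 35,  x[2] = 5,  x[3] = 30,  x[4] = 23,  x[5] = 44,  x[6] = 30.
Since x[6] = x[3] = 30, the sequence is eventually periodic: after a pre-period of length 3 it cycles with period 3.
The value 44 first appears (with i ≥ 1) at x[5].

5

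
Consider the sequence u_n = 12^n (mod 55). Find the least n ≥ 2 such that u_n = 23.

3

Computing terms: u_1 = 12,  u_2 = 34,  u_3 = 23,  u_4 = 1,  u_5 = 12.
Since u_5 = u_1 = 12, the sequence is periodic with period 4.
The value 23 first appears (with n ≥ 2) at u_3.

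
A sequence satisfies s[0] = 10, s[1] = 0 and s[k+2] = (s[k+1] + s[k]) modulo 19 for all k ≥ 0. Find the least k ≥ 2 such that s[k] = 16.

We have s[0] = 10,  s[1] = 0,  s[2] = 10,  s[3] = 10,  s[4] = 1,  s[5] = 11,  s[6] = 12,  s[7] = 4,  s[8] = 16,  s[9] = 1,  s[10] = 17,  s[11] = 18,  s[12] = 16,  s[13] = 15,  s[14] = 12,  s[15] = 8,  s[16] = 1,  s[17] = 9,  s[18] = 10,  s[19] = 0.
The sequence repeats with period 18.
The value 16 first appears (with k ≥ 2) at s[8].

8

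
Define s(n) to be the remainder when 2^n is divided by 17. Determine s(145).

2

Computing terms: s(1) = 2,  s(2) = 4,  s(3) = 8,  s(4) = 16,  s(5) = 15,  s(6) = 13,  s(7) = 9,  s(8) = 1,  s(9) = 2.
The sequence repeats with period 8.
(145 - 1) mod 8 = 0, so s(145) = s(1) = 2.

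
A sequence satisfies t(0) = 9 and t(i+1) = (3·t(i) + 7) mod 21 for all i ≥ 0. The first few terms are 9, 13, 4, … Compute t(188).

Listing terms: t(0) = 9,  t(1) = 13,  t(2) = 4,  t(3) = 19,  t(4) = 1,  t(5) = 10,  t(6) = 16,  t(7) = 13.
Since t(7) = t(1) = 13, the sequence is eventually periodic: after a pre-period of length 1 it cycles with period 6.
For i ≥ 1, t(i) depends only on (i - 1) mod 6. (188 - 1) mod 6 = 1, so t(188) = t(2) = 4.

4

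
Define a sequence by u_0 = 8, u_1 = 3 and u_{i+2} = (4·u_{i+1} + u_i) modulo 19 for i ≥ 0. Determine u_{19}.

Listing terms: u_0 = 8; u_1 = 3; u_2 = 1; u_3 = 7; u_4 = 10; u_5 = 9; u_6 = 8; u_7 = 3.
The sequence repeats with period 6.
(19 - 0) mod 6 = 1, so u_{19} = u_1 = 3.

3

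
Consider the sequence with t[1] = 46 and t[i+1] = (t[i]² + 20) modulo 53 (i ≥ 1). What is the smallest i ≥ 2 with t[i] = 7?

6

Listing terms: t[1] = 46,  t[2] = 16,  t[3] = 11,  t[4] = 35,  t[5] = 26,  t[6] = 7,  t[7] = 16.
Since t[7] = t[2] = 16, the sequence is eventually periodic: after a pre-period of length 1 it cycles with period 5.
The value 7 first appears (with i ≥ 2) at t[6].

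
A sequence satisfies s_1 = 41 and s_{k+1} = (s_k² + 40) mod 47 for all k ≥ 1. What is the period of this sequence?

s_1 = 41,  s_2 = 29,  s_3 = 35,  s_4 = 43,  s_5 = 9,  s_6 = 27,  s_7 = 17,  s_8 = 0,  s_9 = 40,  s_{10} = 42,  s_{11} = 18,  s_{12} = 35.
Since s_{12} = s_3 = 35, the sequence is eventually periodic: after a pre-period of length 2 it cycles with period 9.

9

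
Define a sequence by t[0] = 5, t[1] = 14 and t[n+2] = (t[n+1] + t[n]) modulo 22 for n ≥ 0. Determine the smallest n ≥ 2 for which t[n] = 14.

Computing terms: t[0] = 5; t[1] = 14; t[2] = 19; t[3] = 11; t[4] = 8; t[5] = 19; t[6] = 5; t[7] = 2; t[8] = 7; t[9] = 9; t[10] = 16; t[11] = 3; t[12] = 19; t[13] = 0; t[14] = 19; t[15] = 19; t[16] = 16; t[17] = 13; t[18] = 7; t[19] = 20; t[20] = 5; t[21] = 3; t[22] = 8; t[23] = 11; t[24] = 19; t[25] = 8; t[26] = 5; t[27] = 13; t[28] = 18; t[29] = 9; t[30] = 5; t[31] = 14.
The sequence repeats with period 30.
The value 14 next appears (with n ≥ 2) at t[31].

31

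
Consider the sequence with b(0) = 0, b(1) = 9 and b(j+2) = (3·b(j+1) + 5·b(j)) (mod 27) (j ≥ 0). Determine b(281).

Computing terms: b(0) = 0,  b(1) = 9,  b(2) = 0,  b(3) = 18,  b(4) = 0,  b(5) = 9.
Since (b(4), b(5)) = (b(0), b(1)) = (0, 9) (two consecutive terms determine the rest), the sequence is periodic with period 4.
So b(281) = b(0 + ((281-0) mod 4)) = b(1) = 9.

9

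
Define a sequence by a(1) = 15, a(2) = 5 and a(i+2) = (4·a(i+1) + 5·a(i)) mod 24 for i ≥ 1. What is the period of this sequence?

6

a(1) = 15, a(2) = 5, a(3) = 23, a(4) = 21, a(5) = 7, a(6) = 13, a(7) = 15, a(8) = 5.
The sequence repeats with period 6.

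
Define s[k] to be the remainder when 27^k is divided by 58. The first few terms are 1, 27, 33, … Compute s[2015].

s[0] = 1; s[1] = 27; s[2] = 33; s[3] = 21; s[4] = 45; s[5] = 55; s[6] = 35; s[7] = 17; s[8] = 53; s[9] = 39; s[10] = 9; s[11] = 11; s[12] = 7; s[13] = 15; s[14] = 57; s[15] = 31; s[16] = 25; s[17] = 37; s[18] = 13; s[19] = 3; s[20] = 23; s[21] = 41; s[22] = 5; s[23] = 19; s[24] = 49; s[25] = 47; s[26] = 51; s[27] = 43; s[28] = 1.
Since s[28] = s[0] = 1, the sequence is periodic with period 28.
(2015 - 0) mod 28 = 27, so s[2015] = s[27] = 43.

43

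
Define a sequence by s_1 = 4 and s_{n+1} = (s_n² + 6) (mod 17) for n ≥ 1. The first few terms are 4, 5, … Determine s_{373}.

14

We have s_1 = 4,  s_2 = 5,  s_3 = 14,  s_4 = 15,  s_5 = 10,  s_6 = 4.
The sequence repeats with period 5.
(373 - 1) mod 5 = 2, so s_{373} = s_3 = 14.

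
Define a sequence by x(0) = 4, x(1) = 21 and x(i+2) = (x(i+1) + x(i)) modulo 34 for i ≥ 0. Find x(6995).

15

x(0) = 4,  x(1) = 21,  x(2) = 25,  x(3) = 12,  x(4) = 3,  x(5) = 15,  x(6) = 18,  x(7) = 33,  x(8) = 17,  x(9) = 16,  x(10) = 33,  x(11) = 15,  x(12) = 14,  x(13) = 29,  x(14) = 9,  x(15) = 4,  x(16) = 13,  x(17) = 17,  x(18) = 30,  x(19) = 13,  x(20) = 9,  x(21) = 22,  x(22) = 31,  x(23) = 19,  x(24) = 16,  x(25) = 1,  x(26) = 17,  x(27) = 18,  x(28) = 1,  x(29) = 19,  x(30) = 20,  x(31) = 5,  x(32) = 25,  x(33) = 30,  x(34) = 21,  x(35) = 17,  x(36) = 4,  x(37) = 21.
Since (x(36), x(37)) = (x(0), x(1)) = (4, 21) (two consecutive terms determine the rest), the sequence is periodic with period 36.
(6995 - 0) mod 36 = 11, so x(6995) = x(11) = 15.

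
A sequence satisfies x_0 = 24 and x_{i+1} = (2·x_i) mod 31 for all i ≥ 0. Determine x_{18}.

Listing terms: x_0 = 24; x_1 = 17; x_2 = 3; x_3 = 6; x_4 = 12; x_5 = 24.
Since x_5 = x_0 = 24, the sequence is periodic with period 5.
So x_{18} = x_{0 + ((18-0) mod 5)} = x_3 = 6.

6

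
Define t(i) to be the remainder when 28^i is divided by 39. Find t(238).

10

t(0) = 1,  t(1) = 28,  t(2) = 4,  t(3) = 34,  t(4) = 16,  t(5) = 19,  t(6) = 25,  t(7) = 37,  t(8) = 22,  t(9) = 31,  t(10) = 10,  t(11) = 7,  t(12) = 1.
The sequence repeats with period 12.
(238 - 0) mod 12 = 10, so t(238) = t(10) = 10.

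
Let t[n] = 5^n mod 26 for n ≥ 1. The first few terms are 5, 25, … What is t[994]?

25

t[1] = 5, t[2] = 25, t[3] = 21, t[4] = 1, t[5] = 5.
Since t[5] = t[1] = 5, the sequence is periodic with period 4.
So t[994] = t[1 + ((994-1) mod 4)] = t[2] = 25.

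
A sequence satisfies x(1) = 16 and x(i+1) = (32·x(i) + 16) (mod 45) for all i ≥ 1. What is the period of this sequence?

Computing terms: x(1) = 16,  x(2) = 33,  x(3) = 37,  x(4) = 30,  x(5) = 31,  x(6) = 18,  x(7) = 7,  x(8) = 15,  x(9) = 1,  x(10) = 3,  x(11) = 22,  x(12) = 0,  x(13) = 16.
The sequence repeats with period 12.

12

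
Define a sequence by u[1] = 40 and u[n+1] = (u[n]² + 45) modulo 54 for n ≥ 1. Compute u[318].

7

u[1] = 40, u[2] = 25, u[3] = 22, u[4] = 43, u[5] = 4, u[6] = 7, u[7] = 40.
Since u[7] = u[1] = 40, the sequence is periodic with period 6.
(318 - 1) mod 6 = 5, so u[318] = u[6] = 7.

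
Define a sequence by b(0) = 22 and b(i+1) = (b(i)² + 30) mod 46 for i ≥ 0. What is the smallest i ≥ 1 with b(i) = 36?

Computing terms: b(0) = 22, b(1) = 8, b(2) = 2, b(3) = 34, b(4) = 36, b(5) = 38, b(6) = 2.
Since b(6) = b(2) = 2, the sequence is eventually periodic: after a pre-period of length 2 it cycles with period 4.
The value 36 first appears (with i ≥ 1) at b(4).

4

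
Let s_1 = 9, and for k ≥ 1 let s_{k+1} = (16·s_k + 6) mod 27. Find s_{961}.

18

s_1 = 9; s_2 = 15; s_3 = 3; s_4 = 0; s_5 = 6; s_6 = 21; s_7 = 18; s_8 = 24; s_9 = 12; s_{10} = 9.
The sequence repeats with period 9.
So s_{961} = s_{1 + ((961-1) mod 9)} = s_7 = 18.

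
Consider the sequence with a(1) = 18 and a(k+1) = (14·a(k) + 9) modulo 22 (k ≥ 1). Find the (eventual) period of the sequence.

Computing terms: a(1) = 18,  a(2) = 19,  a(3) = 11,  a(4) = 9,  a(5) = 3,  a(6) = 7,  a(7) = 19.
Since a(7) = a(2) = 19, the sequence is eventually periodic: after a pre-period of length 1 it cycles with period 5.

5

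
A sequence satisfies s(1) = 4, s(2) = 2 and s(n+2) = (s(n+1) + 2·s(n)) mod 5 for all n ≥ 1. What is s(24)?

s(1) = 4; s(2) = 2; s(3) = 0; s(4) = 4; s(5) = 4; s(6) = 2.
The sequence repeats with period 4.
(24 - 1) mod 4 = 3, so s(24) = s(4) = 4.

4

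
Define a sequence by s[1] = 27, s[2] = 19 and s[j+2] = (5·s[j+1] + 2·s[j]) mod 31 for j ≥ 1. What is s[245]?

Listing terms: s[1] = 27, s[2] = 19, s[3] = 25, s[4] = 8, s[5] = 28, s[6] = 1, s[7] = 30, s[8] = 28, s[9] = 14, s[10] = 2, s[11] = 7, s[12] = 8, s[13] = 23, s[14] = 7, s[15] = 19, s[16] = 16, s[17] = 25, s[18] = 2, s[19] = 29, s[20] = 25, s[21] = 28, s[22] = 4, s[23] = 14, s[24] = 16, s[25] = 15, s[26] = 14, s[27] = 7, s[28] = 1, s[29] = 19, s[30] = 4, s[31] = 27, s[32] = 19.
The sequence repeats with period 30.
(245 - 1) mod 30 = 4, so s[245] = s[5] = 28.

28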